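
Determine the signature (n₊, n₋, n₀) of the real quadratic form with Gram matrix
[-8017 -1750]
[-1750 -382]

Answer: (1, 1, 0)

Derivation:
step 0: pivot -8017 → sign −
step 1: pivot 6/8017 → sign +
signature = (1, 1, 0)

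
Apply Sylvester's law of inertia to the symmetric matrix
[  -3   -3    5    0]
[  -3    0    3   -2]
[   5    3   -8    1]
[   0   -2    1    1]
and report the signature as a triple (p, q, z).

step 0: pivot -3 → sign −
step 1: pivot 3 → sign +
step 2: pivot -1 → sign −
step 3: pivot -2/9 → sign −
signature = (1, 3, 0)

Answer: (1, 3, 0)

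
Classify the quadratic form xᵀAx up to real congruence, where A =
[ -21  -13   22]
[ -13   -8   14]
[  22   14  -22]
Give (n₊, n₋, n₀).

step 0: pivot -21 → sign −
step 1: pivot 1/21 → sign +
step 2: pivot -2 → sign −
signature = (1, 2, 0)

Answer: (1, 2, 0)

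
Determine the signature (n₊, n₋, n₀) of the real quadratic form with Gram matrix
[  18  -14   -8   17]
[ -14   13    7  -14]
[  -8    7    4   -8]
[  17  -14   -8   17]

step 0: pivot 18 → sign +
step 1: pivot 19/9 → sign +
step 2: pivot 3/19 → sign +
step 3: pivot 1/2 → sign +
signature = (4, 0, 0)

Answer: (4, 0, 0)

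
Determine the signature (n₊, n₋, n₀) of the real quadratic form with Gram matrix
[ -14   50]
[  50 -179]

step 0: pivot -14 → sign −
step 1: pivot -3/7 → sign −
signature = (0, 2, 0)

Answer: (0, 2, 0)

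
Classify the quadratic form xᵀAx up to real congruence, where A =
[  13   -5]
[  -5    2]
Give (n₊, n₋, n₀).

Answer: (2, 0, 0)

Derivation:
step 0: pivot 13 → sign +
step 1: pivot 1/13 → sign +
signature = (2, 0, 0)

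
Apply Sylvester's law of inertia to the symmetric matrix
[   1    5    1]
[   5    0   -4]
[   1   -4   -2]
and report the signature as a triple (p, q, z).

Answer: (2, 1, 0)

Derivation:
step 0: pivot 1 → sign +
step 1: pivot -25 → sign −
step 2: pivot 6/25 → sign +
signature = (2, 1, 0)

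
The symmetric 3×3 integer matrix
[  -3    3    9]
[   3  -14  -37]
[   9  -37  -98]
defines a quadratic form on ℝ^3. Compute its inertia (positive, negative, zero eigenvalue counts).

step 0: pivot -3 → sign −
step 1: pivot -11 → sign −
step 2: pivot 3/11 → sign +
signature = (1, 2, 0)

Answer: (1, 2, 0)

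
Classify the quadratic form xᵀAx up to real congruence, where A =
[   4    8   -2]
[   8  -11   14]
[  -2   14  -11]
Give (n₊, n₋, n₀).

Answer: (1, 1, 1)

Derivation:
step 0: pivot 4 → sign +
step 1: pivot -27 → sign −
step 2: row/col 2 already zero → sign 0
signature = (1, 1, 1)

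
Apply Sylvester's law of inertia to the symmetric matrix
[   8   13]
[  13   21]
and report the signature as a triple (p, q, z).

step 0: pivot 8 → sign +
step 1: pivot -1/8 → sign −
signature = (1, 1, 0)

Answer: (1, 1, 0)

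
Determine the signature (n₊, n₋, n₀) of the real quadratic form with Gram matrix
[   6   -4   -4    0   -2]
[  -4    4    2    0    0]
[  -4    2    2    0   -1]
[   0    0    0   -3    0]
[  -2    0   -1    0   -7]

Answer: (2, 2, 1)

Derivation:
step 0: pivot 6 → sign +
step 1: pivot 4/3 → sign +
step 2: pivot -1 → sign −
step 3: pivot -3 → sign −
step 4: row/col 4 already zero → sign 0
signature = (2, 2, 1)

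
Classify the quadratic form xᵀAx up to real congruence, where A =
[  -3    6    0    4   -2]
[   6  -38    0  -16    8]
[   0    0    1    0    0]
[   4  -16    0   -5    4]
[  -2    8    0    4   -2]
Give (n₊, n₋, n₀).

Answer: (2, 3, 0)

Derivation:
step 0: pivot -3 → sign −
step 1: pivot -26 → sign −
step 2: pivot 1 → sign +
step 3: pivot 109/39 → sign +
step 4: pivot -6/109 → sign −
signature = (2, 3, 0)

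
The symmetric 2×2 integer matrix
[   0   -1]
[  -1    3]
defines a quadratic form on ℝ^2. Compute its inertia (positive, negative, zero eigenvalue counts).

step 0: pivot 3 → sign +
step 1: pivot -1/3 → sign −
signature = (1, 1, 0)

Answer: (1, 1, 0)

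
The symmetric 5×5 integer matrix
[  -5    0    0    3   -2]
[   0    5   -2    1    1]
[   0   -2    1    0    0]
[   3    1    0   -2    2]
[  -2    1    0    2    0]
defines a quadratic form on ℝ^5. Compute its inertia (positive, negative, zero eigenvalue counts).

Answer: (2, 3, 0)

Derivation:
step 0: pivot -5 → sign −
step 1: pivot 5 → sign +
step 2: pivot 1/5 → sign +
step 3: pivot -6/5 → sign −
step 4: pivot -1/6 → sign −
signature = (2, 3, 0)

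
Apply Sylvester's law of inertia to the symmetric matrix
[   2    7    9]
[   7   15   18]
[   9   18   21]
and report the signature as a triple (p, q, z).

step 0: pivot 2 → sign +
step 1: pivot -19/2 → sign −
step 2: pivot -6/19 → sign −
signature = (1, 2, 0)

Answer: (1, 2, 0)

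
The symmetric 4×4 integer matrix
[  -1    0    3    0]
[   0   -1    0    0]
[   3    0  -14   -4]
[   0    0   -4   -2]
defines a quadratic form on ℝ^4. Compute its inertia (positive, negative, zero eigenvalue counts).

step 0: pivot -1 → sign −
step 1: pivot -1 → sign −
step 2: pivot -5 → sign −
step 3: pivot 6/5 → sign +
signature = (1, 3, 0)

Answer: (1, 3, 0)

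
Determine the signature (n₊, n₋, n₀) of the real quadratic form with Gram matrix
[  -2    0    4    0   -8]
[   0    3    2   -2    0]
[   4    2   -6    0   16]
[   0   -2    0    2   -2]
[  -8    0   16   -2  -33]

Answer: (3, 2, 0)

Derivation:
step 0: pivot -2 → sign −
step 1: pivot 3 → sign +
step 2: pivot 2/3 → sign +
step 3: pivot -2 → sign −
step 4: pivot 1 → sign +
signature = (3, 2, 0)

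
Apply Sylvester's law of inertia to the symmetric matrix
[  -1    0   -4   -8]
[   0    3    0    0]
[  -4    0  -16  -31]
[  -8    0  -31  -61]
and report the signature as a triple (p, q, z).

step 0: pivot -1 → sign −
step 1: pivot 3 → sign +
step 2: pivot 3 → sign +
step 3: pivot -1/3 → sign −
signature = (2, 2, 0)

Answer: (2, 2, 0)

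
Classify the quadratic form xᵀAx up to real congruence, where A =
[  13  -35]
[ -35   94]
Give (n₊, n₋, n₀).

Answer: (1, 1, 0)

Derivation:
step 0: pivot 13 → sign +
step 1: pivot -3/13 → sign −
signature = (1, 1, 0)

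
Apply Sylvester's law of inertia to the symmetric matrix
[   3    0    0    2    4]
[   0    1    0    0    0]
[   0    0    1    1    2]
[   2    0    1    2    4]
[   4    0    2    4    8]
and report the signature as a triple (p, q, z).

Answer: (3, 1, 1)

Derivation:
step 0: pivot 3 → sign +
step 1: pivot 1 → sign +
step 2: pivot 1 → sign +
step 3: pivot -1/3 → sign −
step 4: row/col 4 already zero → sign 0
signature = (3, 1, 1)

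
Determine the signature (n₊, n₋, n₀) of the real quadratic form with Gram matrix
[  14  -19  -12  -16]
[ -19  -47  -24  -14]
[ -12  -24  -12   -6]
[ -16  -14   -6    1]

step 0: pivot 14 → sign +
step 1: pivot -1019/14 → sign −
step 2: pivot 12/1019 → sign +
step 3: row/col 3 already zero → sign 0
signature = (2, 1, 1)

Answer: (2, 1, 1)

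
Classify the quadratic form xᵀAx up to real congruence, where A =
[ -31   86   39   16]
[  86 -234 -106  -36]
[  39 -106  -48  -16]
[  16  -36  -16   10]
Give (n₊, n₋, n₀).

Answer: (3, 1, 0)

Derivation:
step 0: pivot -31 → sign −
step 1: pivot 142/31 → sign +
step 2: pivot 1/71 → sign +
step 3: pivot 2 → sign +
signature = (3, 1, 0)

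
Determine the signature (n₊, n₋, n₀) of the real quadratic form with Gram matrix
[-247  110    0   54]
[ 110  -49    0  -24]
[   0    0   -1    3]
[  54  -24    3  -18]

Answer: (1, 3, 0)

Derivation:
step 0: pivot -247 → sign −
step 1: pivot -3/247 → sign −
step 2: pivot -1 → sign −
step 3: pivot 3 → sign +
signature = (1, 3, 0)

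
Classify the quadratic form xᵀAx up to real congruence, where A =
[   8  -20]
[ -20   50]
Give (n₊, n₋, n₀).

step 0: pivot 8 → sign +
step 1: row/col 1 already zero → sign 0
signature = (1, 0, 1)

Answer: (1, 0, 1)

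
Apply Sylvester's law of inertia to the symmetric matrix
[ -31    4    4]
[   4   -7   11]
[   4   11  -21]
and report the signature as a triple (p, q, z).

Answer: (0, 3, 0)

Derivation:
step 0: pivot -31 → sign −
step 1: pivot -201/31 → sign −
step 2: pivot -2/67 → sign −
signature = (0, 3, 0)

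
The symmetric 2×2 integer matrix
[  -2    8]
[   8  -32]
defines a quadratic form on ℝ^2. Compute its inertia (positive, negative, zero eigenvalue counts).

step 0: pivot -2 → sign −
step 1: row/col 1 already zero → sign 0
signature = (0, 1, 1)

Answer: (0, 1, 1)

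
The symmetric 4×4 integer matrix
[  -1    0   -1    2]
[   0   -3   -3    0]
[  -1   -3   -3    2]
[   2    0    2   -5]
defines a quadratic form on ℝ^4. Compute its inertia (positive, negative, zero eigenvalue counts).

Answer: (1, 3, 0)

Derivation:
step 0: pivot -1 → sign −
step 1: pivot -3 → sign −
step 2: pivot 1 → sign +
step 3: pivot -1 → sign −
signature = (1, 3, 0)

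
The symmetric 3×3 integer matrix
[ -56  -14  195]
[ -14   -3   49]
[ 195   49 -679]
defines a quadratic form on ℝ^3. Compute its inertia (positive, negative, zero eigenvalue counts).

step 0: pivot -56 → sign −
step 1: pivot 1/2 → sign +
step 2: pivot -3/28 → sign −
signature = (1, 2, 0)

Answer: (1, 2, 0)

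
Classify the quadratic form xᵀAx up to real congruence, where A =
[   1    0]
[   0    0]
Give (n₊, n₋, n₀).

Answer: (1, 0, 1)

Derivation:
step 0: pivot 1 → sign +
step 1: row/col 1 already zero → sign 0
signature = (1, 0, 1)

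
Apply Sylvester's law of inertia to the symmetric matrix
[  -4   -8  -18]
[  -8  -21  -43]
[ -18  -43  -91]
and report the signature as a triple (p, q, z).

step 0: pivot -4 → sign −
step 1: pivot -5 → sign −
step 2: pivot -1/5 → sign −
signature = (0, 3, 0)

Answer: (0, 3, 0)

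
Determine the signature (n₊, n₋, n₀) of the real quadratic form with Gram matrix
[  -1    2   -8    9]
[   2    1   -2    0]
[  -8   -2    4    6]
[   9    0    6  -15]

step 0: pivot -1 → sign −
step 1: pivot 5 → sign +
step 2: pivot 16/5 → sign +
step 3: pivot 3/4 → sign +
signature = (3, 1, 0)

Answer: (3, 1, 0)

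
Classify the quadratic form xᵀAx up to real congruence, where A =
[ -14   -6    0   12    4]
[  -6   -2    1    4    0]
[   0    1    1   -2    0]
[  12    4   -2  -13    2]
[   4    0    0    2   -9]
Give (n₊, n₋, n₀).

Answer: (1, 4, 0)

Derivation:
step 0: pivot -14 → sign −
step 1: pivot 4/7 → sign +
step 2: pivot -3/4 → sign −
step 3: pivot -5 → sign −
step 4: pivot -1/5 → sign −
signature = (1, 4, 0)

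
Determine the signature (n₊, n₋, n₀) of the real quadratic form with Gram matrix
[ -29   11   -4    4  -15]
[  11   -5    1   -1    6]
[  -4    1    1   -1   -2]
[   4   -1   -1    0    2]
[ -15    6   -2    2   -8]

Answer: (1, 4, 0)

Derivation:
step 0: pivot -29 → sign −
step 1: pivot -24/29 → sign −
step 2: pivot 15/8 → sign +
step 3: pivot -1 → sign −
step 4: pivot -2/15 → sign −
signature = (1, 4, 0)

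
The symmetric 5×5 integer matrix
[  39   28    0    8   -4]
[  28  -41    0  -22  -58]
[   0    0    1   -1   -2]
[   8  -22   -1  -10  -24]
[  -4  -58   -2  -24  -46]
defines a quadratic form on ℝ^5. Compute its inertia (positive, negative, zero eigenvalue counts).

Answer: (2, 3, 0)

Derivation:
step 0: pivot 39 → sign +
step 1: pivot -2383/39 → sign −
step 2: pivot 1 → sign +
step 3: pivot -105/2383 → sign −
step 4: pivot -6/35 → sign −
signature = (2, 3, 0)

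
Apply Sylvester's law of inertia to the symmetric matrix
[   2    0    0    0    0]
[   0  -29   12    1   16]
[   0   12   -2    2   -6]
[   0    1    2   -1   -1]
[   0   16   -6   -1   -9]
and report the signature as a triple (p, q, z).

step 0: pivot 2 → sign +
step 1: pivot -29 → sign −
step 2: pivot 86/29 → sign +
step 3: pivot -126/43 → sign −
step 4: pivot 1/126 → sign +
signature = (3, 2, 0)

Answer: (3, 2, 0)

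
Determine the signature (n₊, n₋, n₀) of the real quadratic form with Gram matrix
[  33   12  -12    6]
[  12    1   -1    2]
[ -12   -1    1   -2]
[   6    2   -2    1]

step 0: pivot 33 → sign +
step 1: pivot -37/11 → sign −
step 2: pivot -3/37 → sign −
step 3: row/col 3 already zero → sign 0
signature = (1, 2, 1)

Answer: (1, 2, 1)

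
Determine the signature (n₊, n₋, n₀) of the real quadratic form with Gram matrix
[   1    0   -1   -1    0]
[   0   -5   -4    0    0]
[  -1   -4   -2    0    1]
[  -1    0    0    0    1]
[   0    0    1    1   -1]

Answer: (2, 2, 1)

Derivation:
step 0: pivot 1 → sign +
step 1: pivot -5 → sign −
step 2: pivot 1/5 → sign +
step 3: pivot -6 → sign −
step 4: row/col 4 already zero → sign 0
signature = (2, 2, 1)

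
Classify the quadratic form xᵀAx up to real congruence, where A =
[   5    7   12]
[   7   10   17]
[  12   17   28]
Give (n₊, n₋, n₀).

Answer: (2, 1, 0)

Derivation:
step 0: pivot 5 → sign +
step 1: pivot 1/5 → sign +
step 2: pivot -1 → sign −
signature = (2, 1, 0)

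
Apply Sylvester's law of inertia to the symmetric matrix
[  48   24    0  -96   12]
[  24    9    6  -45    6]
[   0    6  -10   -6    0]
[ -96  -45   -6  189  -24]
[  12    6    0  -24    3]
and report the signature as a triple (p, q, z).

Answer: (2, 1, 2)

Derivation:
step 0: pivot 48 → sign +
step 1: pivot -3 → sign −
step 2: pivot 2 → sign +
step 3: row/col 3 already zero → sign 0
step 4: row/col 4 already zero → sign 0
signature = (2, 1, 2)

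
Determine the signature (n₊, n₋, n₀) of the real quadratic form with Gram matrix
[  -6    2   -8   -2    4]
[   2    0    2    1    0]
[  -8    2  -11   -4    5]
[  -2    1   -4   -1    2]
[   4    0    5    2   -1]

step 0: pivot -6 → sign −
step 1: pivot 2/3 → sign +
step 2: pivot -1 → sign −
step 3: pivot 1/2 → sign +
step 4: pivot -2 → sign −
signature = (2, 3, 0)

Answer: (2, 3, 0)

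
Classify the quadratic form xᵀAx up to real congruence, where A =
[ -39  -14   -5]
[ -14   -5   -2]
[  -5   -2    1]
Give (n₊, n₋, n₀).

Answer: (1, 1, 1)

Derivation:
step 0: pivot -39 → sign −
step 1: pivot 1/39 → sign +
step 2: row/col 2 already zero → sign 0
signature = (1, 1, 1)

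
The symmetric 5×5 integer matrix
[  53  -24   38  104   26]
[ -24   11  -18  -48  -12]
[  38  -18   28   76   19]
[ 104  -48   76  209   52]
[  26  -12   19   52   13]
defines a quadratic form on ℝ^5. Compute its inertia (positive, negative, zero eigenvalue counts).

Answer: (4, 1, 0)

Derivation:
step 0: pivot 53 → sign +
step 1: pivot 7/53 → sign +
step 2: pivot -4 → sign −
step 3: pivot 19/7 → sign +
step 4: pivot 3/76 → sign +
signature = (4, 1, 0)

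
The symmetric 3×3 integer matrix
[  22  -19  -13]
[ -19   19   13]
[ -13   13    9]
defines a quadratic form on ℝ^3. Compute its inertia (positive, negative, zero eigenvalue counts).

step 0: pivot 22 → sign +
step 1: pivot 57/22 → sign +
step 2: pivot 2/19 → sign +
signature = (3, 0, 0)

Answer: (3, 0, 0)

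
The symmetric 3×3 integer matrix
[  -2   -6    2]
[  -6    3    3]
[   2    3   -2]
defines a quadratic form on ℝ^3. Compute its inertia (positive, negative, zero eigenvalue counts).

step 0: pivot -2 → sign −
step 1: pivot 21 → sign +
step 2: pivot -3/7 → sign −
signature = (1, 2, 0)

Answer: (1, 2, 0)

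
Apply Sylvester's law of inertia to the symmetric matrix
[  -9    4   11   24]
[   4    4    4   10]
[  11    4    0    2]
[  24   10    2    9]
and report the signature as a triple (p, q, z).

Answer: (1, 2, 1)

Derivation:
step 0: pivot -9 → sign −
step 1: pivot 52/9 → sign +
step 2: pivot -3/13 → sign −
step 3: row/col 3 already zero → sign 0
signature = (1, 2, 1)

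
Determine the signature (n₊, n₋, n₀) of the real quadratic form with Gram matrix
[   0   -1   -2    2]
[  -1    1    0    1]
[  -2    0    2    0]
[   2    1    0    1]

step 0: pivot 1 → sign +
step 1: pivot -1 → sign −
step 2: pivot 6 → sign +
step 3: pivot 3 → sign +
signature = (3, 1, 0)

Answer: (3, 1, 0)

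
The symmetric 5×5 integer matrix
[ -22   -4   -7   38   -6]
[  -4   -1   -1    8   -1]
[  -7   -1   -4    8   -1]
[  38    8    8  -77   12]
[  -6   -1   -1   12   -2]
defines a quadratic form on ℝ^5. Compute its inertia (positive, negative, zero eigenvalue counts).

step 0: pivot -22 → sign −
step 1: pivot -3/11 → sign −
step 2: pivot -3/2 → sign −
step 3: pivot -1 → sign −
step 4: pivot 1/3 → sign +
signature = (1, 4, 0)

Answer: (1, 4, 0)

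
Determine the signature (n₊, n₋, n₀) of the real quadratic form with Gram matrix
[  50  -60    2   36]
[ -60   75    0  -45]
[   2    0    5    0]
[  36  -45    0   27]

step 0: pivot 50 → sign +
step 1: pivot 3 → sign +
step 2: pivot 3 → sign +
step 3: row/col 3 already zero → sign 0
signature = (3, 0, 1)

Answer: (3, 0, 1)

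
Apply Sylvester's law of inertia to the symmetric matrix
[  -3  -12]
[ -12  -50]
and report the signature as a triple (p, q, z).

step 0: pivot -3 → sign −
step 1: pivot -2 → sign −
signature = (0, 2, 0)

Answer: (0, 2, 0)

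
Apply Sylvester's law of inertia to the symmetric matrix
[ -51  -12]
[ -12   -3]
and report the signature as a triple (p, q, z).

Answer: (0, 2, 0)

Derivation:
step 0: pivot -51 → sign −
step 1: pivot -3/17 → sign −
signature = (0, 2, 0)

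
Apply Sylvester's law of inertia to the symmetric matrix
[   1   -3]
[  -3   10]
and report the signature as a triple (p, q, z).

step 0: pivot 1 → sign +
step 1: pivot 1 → sign +
signature = (2, 0, 0)

Answer: (2, 0, 0)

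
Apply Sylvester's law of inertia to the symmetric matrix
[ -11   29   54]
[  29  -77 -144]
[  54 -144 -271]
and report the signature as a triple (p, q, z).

step 0: pivot -11 → sign −
step 1: pivot -6/11 → sign −
step 2: pivot -1 → sign −
signature = (0, 3, 0)

Answer: (0, 3, 0)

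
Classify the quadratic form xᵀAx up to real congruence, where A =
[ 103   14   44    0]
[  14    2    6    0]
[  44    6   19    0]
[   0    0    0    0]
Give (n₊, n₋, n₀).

step 0: pivot 103 → sign +
step 1: pivot 10/103 → sign +
step 2: pivot 1/5 → sign +
step 3: row/col 3 already zero → sign 0
signature = (3, 0, 1)

Answer: (3, 0, 1)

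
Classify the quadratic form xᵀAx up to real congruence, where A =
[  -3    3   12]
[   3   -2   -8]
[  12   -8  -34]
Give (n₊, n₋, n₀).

step 0: pivot -3 → sign −
step 1: pivot 1 → sign +
step 2: pivot -2 → sign −
signature = (1, 2, 0)

Answer: (1, 2, 0)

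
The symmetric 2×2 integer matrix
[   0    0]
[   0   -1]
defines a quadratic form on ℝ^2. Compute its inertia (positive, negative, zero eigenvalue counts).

Answer: (0, 1, 1)

Derivation:
step 0: pivot -1 → sign −
step 1: row/col 1 already zero → sign 0
signature = (0, 1, 1)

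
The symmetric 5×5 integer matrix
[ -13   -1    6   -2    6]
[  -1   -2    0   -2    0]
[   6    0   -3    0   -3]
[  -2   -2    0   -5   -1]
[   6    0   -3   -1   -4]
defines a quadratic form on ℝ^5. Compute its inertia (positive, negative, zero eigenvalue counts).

step 0: pivot -13 → sign −
step 1: pivot -25/13 → sign −
step 2: pivot -3/25 → sign −
step 3: pivot -1 → sign −
step 4: row/col 4 already zero → sign 0
signature = (0, 4, 1)

Answer: (0, 4, 1)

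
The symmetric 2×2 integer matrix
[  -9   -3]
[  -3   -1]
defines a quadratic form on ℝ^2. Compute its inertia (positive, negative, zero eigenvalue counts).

step 0: pivot -9 → sign −
step 1: row/col 1 already zero → sign 0
signature = (0, 1, 1)

Answer: (0, 1, 1)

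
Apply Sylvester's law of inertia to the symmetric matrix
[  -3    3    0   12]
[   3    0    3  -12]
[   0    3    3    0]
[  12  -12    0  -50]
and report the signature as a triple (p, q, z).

step 0: pivot -3 → sign −
step 1: pivot 3 → sign +
step 2: pivot -2 → sign −
step 3: row/col 3 already zero → sign 0
signature = (1, 2, 1)

Answer: (1, 2, 1)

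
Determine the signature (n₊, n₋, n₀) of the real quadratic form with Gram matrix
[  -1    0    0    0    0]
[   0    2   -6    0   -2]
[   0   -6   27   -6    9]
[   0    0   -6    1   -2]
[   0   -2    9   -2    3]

Answer: (2, 2, 1)

Derivation:
step 0: pivot -1 → sign −
step 1: pivot 2 → sign +
step 2: pivot 9 → sign +
step 3: pivot -3 → sign −
step 4: row/col 4 already zero → sign 0
signature = (2, 2, 1)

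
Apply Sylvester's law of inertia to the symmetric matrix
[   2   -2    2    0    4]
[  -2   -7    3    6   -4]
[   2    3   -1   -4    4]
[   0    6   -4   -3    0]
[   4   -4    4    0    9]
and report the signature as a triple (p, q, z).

step 0: pivot 2 → sign +
step 1: pivot -9 → sign −
step 2: pivot -2/9 → sign −
step 3: pivot 3 → sign +
step 4: pivot 1 → sign +
signature = (3, 2, 0)

Answer: (3, 2, 0)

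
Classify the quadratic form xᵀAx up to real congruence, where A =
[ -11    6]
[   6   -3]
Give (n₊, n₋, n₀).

step 0: pivot -11 → sign −
step 1: pivot 3/11 → sign +
signature = (1, 1, 0)

Answer: (1, 1, 0)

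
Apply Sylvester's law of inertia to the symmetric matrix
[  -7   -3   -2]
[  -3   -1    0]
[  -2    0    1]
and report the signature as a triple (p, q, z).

Answer: (1, 2, 0)

Derivation:
step 0: pivot -7 → sign −
step 1: pivot 2/7 → sign +
step 2: pivot -1 → sign −
signature = (1, 2, 0)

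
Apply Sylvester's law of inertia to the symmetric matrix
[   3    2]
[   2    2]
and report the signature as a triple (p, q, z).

Answer: (2, 0, 0)

Derivation:
step 0: pivot 3 → sign +
step 1: pivot 2/3 → sign +
signature = (2, 0, 0)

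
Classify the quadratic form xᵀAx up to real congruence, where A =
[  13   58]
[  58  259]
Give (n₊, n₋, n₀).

Answer: (2, 0, 0)

Derivation:
step 0: pivot 13 → sign +
step 1: pivot 3/13 → sign +
signature = (2, 0, 0)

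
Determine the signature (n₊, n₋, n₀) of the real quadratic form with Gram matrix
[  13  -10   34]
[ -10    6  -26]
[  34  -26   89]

Answer: (2, 1, 0)

Derivation:
step 0: pivot 13 → sign +
step 1: pivot -22/13 → sign −
step 2: pivot 1/11 → sign +
signature = (2, 1, 0)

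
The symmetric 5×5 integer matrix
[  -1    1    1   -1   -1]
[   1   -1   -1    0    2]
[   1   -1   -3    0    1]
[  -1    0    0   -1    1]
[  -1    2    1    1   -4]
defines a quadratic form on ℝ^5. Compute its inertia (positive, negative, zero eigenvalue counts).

Answer: (2, 3, 0)

Derivation:
step 0: pivot -1 → sign −
step 1: pivot -2 → sign −
step 2: pivot 1/2 → sign +
step 3: pivot -2 → sign −
step 4: pivot 3/2 → sign +
signature = (2, 3, 0)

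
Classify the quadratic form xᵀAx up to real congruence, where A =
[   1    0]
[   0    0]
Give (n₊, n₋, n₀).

Answer: (1, 0, 1)

Derivation:
step 0: pivot 1 → sign +
step 1: row/col 1 already zero → sign 0
signature = (1, 0, 1)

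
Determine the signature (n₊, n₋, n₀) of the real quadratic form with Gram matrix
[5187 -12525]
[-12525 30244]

step 0: pivot 5187 → sign +
step 1: pivot 1/1729 → sign +
signature = (2, 0, 0)

Answer: (2, 0, 0)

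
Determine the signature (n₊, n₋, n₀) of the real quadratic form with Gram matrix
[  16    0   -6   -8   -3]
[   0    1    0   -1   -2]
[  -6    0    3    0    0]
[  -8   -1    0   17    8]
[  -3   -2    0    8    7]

Answer: (4, 0, 1)

Derivation:
step 0: pivot 16 → sign +
step 1: pivot 1 → sign +
step 2: pivot 3/4 → sign +
step 3: pivot 3/4 → sign +
step 4: row/col 4 already zero → sign 0
signature = (4, 0, 1)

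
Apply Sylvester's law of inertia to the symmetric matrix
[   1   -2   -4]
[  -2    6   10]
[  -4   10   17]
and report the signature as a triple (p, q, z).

step 0: pivot 1 → sign +
step 1: pivot 2 → sign +
step 2: pivot -1 → sign −
signature = (2, 1, 0)

Answer: (2, 1, 0)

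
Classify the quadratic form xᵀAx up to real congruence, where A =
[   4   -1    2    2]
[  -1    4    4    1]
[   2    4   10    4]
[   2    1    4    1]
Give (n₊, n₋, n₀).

step 0: pivot 4 → sign +
step 1: pivot 15/4 → sign +
step 2: pivot 18/5 → sign +
step 3: pivot -1 → sign −
signature = (3, 1, 0)

Answer: (3, 1, 0)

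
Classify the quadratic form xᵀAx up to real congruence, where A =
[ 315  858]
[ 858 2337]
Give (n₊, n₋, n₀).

Answer: (1, 1, 0)

Derivation:
step 0: pivot 315 → sign +
step 1: pivot -1/35 → sign −
signature = (1, 1, 0)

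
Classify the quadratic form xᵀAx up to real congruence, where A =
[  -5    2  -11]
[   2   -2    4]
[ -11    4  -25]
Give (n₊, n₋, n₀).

Answer: (0, 3, 0)

Derivation:
step 0: pivot -5 → sign −
step 1: pivot -6/5 → sign −
step 2: pivot -2/3 → sign −
signature = (0, 3, 0)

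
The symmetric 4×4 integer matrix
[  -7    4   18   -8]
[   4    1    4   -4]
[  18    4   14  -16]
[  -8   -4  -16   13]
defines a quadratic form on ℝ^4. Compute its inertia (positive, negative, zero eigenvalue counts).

Answer: (2, 2, 0)

Derivation:
step 0: pivot -7 → sign −
step 1: pivot 23/7 → sign +
step 2: pivot -42/23 → sign −
step 3: pivot 1/21 → sign +
signature = (2, 2, 0)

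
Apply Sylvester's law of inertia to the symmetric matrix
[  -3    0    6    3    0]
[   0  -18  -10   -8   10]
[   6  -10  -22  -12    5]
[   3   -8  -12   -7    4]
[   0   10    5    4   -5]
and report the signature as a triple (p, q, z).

Answer: (1, 3, 1)

Derivation:
step 0: pivot -3 → sign −
step 1: pivot -18 → sign −
step 2: pivot -40/9 → sign −
step 3: pivot 1/10 → sign +
step 4: row/col 4 already zero → sign 0
signature = (1, 3, 1)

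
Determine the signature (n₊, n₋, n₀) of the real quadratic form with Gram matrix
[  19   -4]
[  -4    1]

Answer: (2, 0, 0)

Derivation:
step 0: pivot 19 → sign +
step 1: pivot 3/19 → sign +
signature = (2, 0, 0)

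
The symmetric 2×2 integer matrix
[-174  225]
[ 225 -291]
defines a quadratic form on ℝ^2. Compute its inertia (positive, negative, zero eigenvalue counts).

step 0: pivot -174 → sign −
step 1: pivot -3/58 → sign −
signature = (0, 2, 0)

Answer: (0, 2, 0)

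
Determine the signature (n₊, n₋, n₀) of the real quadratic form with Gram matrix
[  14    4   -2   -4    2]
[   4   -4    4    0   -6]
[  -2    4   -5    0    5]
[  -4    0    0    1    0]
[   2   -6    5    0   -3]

step 0: pivot 14 → sign +
step 1: pivot -36/7 → sign −
step 2: pivot -11/9 → sign −
step 3: pivot 3/11 → sign +
step 4: pivot 1 → sign +
signature = (3, 2, 0)

Answer: (3, 2, 0)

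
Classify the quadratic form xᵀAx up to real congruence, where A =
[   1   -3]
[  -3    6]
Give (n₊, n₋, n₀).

Answer: (1, 1, 0)

Derivation:
step 0: pivot 1 → sign +
step 1: pivot -3 → sign −
signature = (1, 1, 0)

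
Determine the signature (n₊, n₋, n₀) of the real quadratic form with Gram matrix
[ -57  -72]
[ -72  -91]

Answer: (0, 2, 0)

Derivation:
step 0: pivot -57 → sign −
step 1: pivot -1/19 → sign −
signature = (0, 2, 0)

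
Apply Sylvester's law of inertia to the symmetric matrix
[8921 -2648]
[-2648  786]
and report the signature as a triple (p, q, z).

Answer: (2, 0, 0)

Derivation:
step 0: pivot 8921 → sign +
step 1: pivot 2/8921 → sign +
signature = (2, 0, 0)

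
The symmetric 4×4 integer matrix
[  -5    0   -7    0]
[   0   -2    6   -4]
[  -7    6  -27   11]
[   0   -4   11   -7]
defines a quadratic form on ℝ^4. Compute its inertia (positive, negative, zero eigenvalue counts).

step 0: pivot -5 → sign −
step 1: pivot -2 → sign −
step 2: pivot 4/5 → sign +
step 3: pivot -1/4 → sign −
signature = (1, 3, 0)

Answer: (1, 3, 0)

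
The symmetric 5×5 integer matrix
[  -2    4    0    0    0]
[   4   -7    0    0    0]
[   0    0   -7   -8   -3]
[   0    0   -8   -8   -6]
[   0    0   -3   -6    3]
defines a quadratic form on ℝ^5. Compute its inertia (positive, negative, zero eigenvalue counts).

step 0: pivot -2 → sign −
step 1: pivot 1 → sign +
step 2: pivot -7 → sign −
step 3: pivot 8/7 → sign +
step 4: pivot -3/2 → sign −
signature = (2, 3, 0)

Answer: (2, 3, 0)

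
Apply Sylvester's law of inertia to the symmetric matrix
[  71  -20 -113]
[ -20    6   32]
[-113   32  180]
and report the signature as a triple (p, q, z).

step 0: pivot 71 → sign +
step 1: pivot 26/71 → sign +
step 2: pivot 1/13 → sign +
signature = (3, 0, 0)

Answer: (3, 0, 0)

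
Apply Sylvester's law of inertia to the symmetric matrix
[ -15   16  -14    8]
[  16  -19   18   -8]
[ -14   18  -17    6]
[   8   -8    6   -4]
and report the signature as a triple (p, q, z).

step 0: pivot -15 → sign −
step 1: pivot -29/15 → sign −
step 2: pivot 27/29 → sign +
step 3: row/col 3 already zero → sign 0
signature = (1, 2, 1)

Answer: (1, 2, 1)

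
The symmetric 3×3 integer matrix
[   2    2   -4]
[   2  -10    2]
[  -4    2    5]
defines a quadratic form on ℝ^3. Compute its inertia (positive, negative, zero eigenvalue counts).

Answer: (1, 1, 1)

Derivation:
step 0: pivot 2 → sign +
step 1: pivot -12 → sign −
step 2: row/col 2 already zero → sign 0
signature = (1, 1, 1)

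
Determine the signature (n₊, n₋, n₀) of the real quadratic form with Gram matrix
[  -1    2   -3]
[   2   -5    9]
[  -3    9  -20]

Answer: (0, 3, 0)

Derivation:
step 0: pivot -1 → sign −
step 1: pivot -1 → sign −
step 2: pivot -2 → sign −
signature = (0, 3, 0)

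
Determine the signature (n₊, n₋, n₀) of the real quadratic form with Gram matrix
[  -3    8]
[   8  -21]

Answer: (1, 1, 0)

Derivation:
step 0: pivot -3 → sign −
step 1: pivot 1/3 → sign +
signature = (1, 1, 0)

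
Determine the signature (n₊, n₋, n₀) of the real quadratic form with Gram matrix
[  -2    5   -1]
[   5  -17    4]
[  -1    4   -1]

Answer: (0, 2, 1)

Derivation:
step 0: pivot -2 → sign −
step 1: pivot -9/2 → sign −
step 2: row/col 2 already zero → sign 0
signature = (0, 2, 1)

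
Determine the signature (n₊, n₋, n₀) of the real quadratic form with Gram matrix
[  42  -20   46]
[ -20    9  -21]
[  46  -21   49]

step 0: pivot 42 → sign +
step 1: pivot -11/21 → sign −
step 2: pivot 2/11 → sign +
signature = (2, 1, 0)

Answer: (2, 1, 0)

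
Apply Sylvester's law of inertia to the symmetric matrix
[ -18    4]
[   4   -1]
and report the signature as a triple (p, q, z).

step 0: pivot -18 → sign −
step 1: pivot -1/9 → sign −
signature = (0, 2, 0)

Answer: (0, 2, 0)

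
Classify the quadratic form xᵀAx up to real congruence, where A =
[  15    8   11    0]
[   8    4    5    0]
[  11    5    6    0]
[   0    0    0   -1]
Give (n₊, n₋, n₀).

step 0: pivot 15 → sign +
step 1: pivot -4/15 → sign −
step 2: pivot 3/4 → sign +
step 3: pivot -1 → sign −
signature = (2, 2, 0)

Answer: (2, 2, 0)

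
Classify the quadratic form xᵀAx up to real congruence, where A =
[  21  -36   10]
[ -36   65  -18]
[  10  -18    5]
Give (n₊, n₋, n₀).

Answer: (3, 0, 0)

Derivation:
step 0: pivot 21 → sign +
step 1: pivot 23/7 → sign +
step 2: pivot 1/69 → sign +
signature = (3, 0, 0)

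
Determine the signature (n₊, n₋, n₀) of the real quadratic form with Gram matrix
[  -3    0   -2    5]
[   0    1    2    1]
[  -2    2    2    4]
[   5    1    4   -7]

step 0: pivot -3 → sign −
step 1: pivot 1 → sign +
step 2: pivot -2/3 → sign −
step 3: pivot 3 → sign +
signature = (2, 2, 0)

Answer: (2, 2, 0)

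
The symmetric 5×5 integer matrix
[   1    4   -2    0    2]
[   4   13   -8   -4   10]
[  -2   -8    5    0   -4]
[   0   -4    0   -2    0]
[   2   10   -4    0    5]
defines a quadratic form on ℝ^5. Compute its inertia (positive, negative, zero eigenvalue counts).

Answer: (4, 1, 0)

Derivation:
step 0: pivot 1 → sign +
step 1: pivot -3 → sign −
step 2: pivot 1 → sign +
step 3: pivot 10/3 → sign +
step 4: pivot 1/5 → sign +
signature = (4, 1, 0)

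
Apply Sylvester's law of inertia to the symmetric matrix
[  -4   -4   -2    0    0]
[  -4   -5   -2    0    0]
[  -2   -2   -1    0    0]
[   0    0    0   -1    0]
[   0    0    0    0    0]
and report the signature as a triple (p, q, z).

Answer: (0, 3, 2)

Derivation:
step 0: pivot -4 → sign −
step 1: pivot -1 → sign −
step 2: pivot -1 → sign −
step 3: row/col 3 already zero → sign 0
step 4: row/col 4 already zero → sign 0
signature = (0, 3, 2)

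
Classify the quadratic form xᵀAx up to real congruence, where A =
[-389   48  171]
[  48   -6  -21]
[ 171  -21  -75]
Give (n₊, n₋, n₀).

step 0: pivot -389 → sign −
step 1: pivot -30/389 → sign −
step 2: pivot 3/10 → sign +
signature = (1, 2, 0)

Answer: (1, 2, 0)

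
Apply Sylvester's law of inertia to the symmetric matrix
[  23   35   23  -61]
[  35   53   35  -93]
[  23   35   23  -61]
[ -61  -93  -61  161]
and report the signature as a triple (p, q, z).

step 0: pivot 23 → sign +
step 1: pivot -6/23 → sign −
step 2: pivot -2/3 → sign −
step 3: row/col 3 already zero → sign 0
signature = (1, 2, 1)

Answer: (1, 2, 1)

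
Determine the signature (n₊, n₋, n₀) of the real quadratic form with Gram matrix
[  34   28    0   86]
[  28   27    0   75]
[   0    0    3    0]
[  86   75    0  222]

Answer: (4, 0, 0)

Derivation:
step 0: pivot 34 → sign +
step 1: pivot 67/17 → sign +
step 2: pivot 3 → sign +
step 3: pivot 3/67 → sign +
signature = (4, 0, 0)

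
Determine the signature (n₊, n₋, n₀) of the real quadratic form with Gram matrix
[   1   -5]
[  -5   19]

Answer: (1, 1, 0)

Derivation:
step 0: pivot 1 → sign +
step 1: pivot -6 → sign −
signature = (1, 1, 0)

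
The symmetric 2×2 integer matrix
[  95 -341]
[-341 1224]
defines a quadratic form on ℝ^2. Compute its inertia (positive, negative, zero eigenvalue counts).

Answer: (1, 1, 0)

Derivation:
step 0: pivot 95 → sign +
step 1: pivot -1/95 → sign −
signature = (1, 1, 0)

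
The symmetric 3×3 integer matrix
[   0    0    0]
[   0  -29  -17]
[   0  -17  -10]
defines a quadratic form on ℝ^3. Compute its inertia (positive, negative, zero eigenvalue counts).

Answer: (0, 2, 1)

Derivation:
step 0: pivot -29 → sign −
step 1: pivot -1/29 → sign −
step 2: row/col 2 already zero → sign 0
signature = (0, 2, 1)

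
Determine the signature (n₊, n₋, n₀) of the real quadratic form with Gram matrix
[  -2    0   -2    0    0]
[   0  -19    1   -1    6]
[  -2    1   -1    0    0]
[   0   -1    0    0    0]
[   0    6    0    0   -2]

step 0: pivot -2 → sign −
step 1: pivot -19 → sign −
step 2: pivot 20/19 → sign +
step 3: pivot 1/20 → sign +
step 4: pivot -2 → sign −
signature = (2, 3, 0)

Answer: (2, 3, 0)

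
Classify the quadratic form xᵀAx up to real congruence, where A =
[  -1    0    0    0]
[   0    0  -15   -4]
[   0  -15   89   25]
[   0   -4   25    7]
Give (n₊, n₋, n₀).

Answer: (1, 3, 0)

Derivation:
step 0: pivot -1 → sign −
step 1: pivot 89 → sign +
step 2: pivot -225/89 → sign −
step 3: pivot -1/225 → sign −
signature = (1, 3, 0)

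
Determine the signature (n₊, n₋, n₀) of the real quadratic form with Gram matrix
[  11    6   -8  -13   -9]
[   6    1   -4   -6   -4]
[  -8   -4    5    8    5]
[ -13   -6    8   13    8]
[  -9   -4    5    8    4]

step 0: pivot 11 → sign +
step 1: pivot -25/11 → sign −
step 2: pivot -19/25 → sign −
step 3: pivot 6/19 → sign +
step 4: pivot -1/2 → sign −
signature = (2, 3, 0)

Answer: (2, 3, 0)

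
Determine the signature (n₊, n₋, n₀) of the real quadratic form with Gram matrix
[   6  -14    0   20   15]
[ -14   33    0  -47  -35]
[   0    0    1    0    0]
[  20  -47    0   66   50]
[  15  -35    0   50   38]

Answer: (4, 1, 0)

Derivation:
step 0: pivot 6 → sign +
step 1: pivot 1/3 → sign +
step 2: pivot 1 → sign +
step 3: pivot -1 → sign −
step 4: pivot 1/2 → sign +
signature = (4, 1, 0)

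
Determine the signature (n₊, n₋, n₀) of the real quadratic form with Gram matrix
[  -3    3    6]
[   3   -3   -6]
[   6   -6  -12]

Answer: (0, 1, 2)

Derivation:
step 0: pivot -3 → sign −
step 1: row/col 1 already zero → sign 0
step 2: row/col 2 already zero → sign 0
signature = (0, 1, 2)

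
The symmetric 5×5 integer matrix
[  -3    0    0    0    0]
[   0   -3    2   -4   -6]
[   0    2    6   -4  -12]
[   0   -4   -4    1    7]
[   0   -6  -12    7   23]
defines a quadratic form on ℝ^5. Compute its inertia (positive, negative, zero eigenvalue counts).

Answer: (2, 3, 0)

Derivation:
step 0: pivot -3 → sign −
step 1: pivot -3 → sign −
step 2: pivot 22/3 → sign +
step 3: pivot 3/11 → sign +
step 4: pivot -2/3 → sign −
signature = (2, 3, 0)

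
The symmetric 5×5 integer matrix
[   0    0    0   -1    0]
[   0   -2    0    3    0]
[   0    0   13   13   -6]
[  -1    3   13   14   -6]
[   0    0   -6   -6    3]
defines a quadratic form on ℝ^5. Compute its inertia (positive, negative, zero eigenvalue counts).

step 0: pivot -2 → sign −
step 1: pivot 13 → sign +
step 2: pivot 11/2 → sign +
step 3: pivot -2/11 → sign −
step 4: pivot 3/13 → sign +
signature = (3, 2, 0)

Answer: (3, 2, 0)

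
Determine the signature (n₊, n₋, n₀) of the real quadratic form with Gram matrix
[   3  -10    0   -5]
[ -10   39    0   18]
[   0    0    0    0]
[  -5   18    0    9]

step 0: pivot 3 → sign +
step 1: pivot 17/3 → sign +
step 2: pivot 6/17 → sign +
step 3: row/col 3 already zero → sign 0
signature = (3, 0, 1)

Answer: (3, 0, 1)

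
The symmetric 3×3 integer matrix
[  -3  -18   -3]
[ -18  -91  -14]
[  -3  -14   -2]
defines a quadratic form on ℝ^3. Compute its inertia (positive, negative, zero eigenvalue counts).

step 0: pivot -3 → sign −
step 1: pivot 17 → sign +
step 2: pivot 1/17 → sign +
signature = (2, 1, 0)

Answer: (2, 1, 0)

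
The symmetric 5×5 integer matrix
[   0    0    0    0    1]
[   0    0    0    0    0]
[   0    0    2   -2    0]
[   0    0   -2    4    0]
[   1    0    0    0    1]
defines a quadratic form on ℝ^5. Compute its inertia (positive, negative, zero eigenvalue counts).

step 0: pivot 2 → sign +
step 1: pivot 2 → sign +
step 2: pivot 1 → sign +
step 3: pivot -1 → sign −
step 4: row/col 4 already zero → sign 0
signature = (3, 1, 1)

Answer: (3, 1, 1)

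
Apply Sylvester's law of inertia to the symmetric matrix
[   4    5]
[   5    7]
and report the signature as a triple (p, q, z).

step 0: pivot 4 → sign +
step 1: pivot 3/4 → sign +
signature = (2, 0, 0)

Answer: (2, 0, 0)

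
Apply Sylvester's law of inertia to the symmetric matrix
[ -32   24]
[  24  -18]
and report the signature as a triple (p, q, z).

Answer: (0, 1, 1)

Derivation:
step 0: pivot -32 → sign −
step 1: row/col 1 already zero → sign 0
signature = (0, 1, 1)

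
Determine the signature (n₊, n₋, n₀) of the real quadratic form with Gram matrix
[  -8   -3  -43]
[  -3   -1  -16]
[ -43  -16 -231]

step 0: pivot -8 → sign −
step 1: pivot 1/8 → sign +
step 2: row/col 2 already zero → sign 0
signature = (1, 1, 1)

Answer: (1, 1, 1)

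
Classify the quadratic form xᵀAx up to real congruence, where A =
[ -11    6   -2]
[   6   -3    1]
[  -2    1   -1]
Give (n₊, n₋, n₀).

step 0: pivot -11 → sign −
step 1: pivot 3/11 → sign +
step 2: pivot -2/3 → sign −
signature = (1, 2, 0)

Answer: (1, 2, 0)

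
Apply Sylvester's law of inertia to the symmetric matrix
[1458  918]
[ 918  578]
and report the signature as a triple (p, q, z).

step 0: pivot 1458 → sign +
step 1: row/col 1 already zero → sign 0
signature = (1, 0, 1)

Answer: (1, 0, 1)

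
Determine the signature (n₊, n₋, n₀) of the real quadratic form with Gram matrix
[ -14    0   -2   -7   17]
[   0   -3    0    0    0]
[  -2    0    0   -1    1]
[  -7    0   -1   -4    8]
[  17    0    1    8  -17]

Answer: (1, 4, 0)

Derivation:
step 0: pivot -14 → sign −
step 1: pivot -3 → sign −
step 2: pivot 2/7 → sign +
step 3: pivot -1/2 → sign −
step 4: pivot -3 → sign −
signature = (1, 4, 0)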